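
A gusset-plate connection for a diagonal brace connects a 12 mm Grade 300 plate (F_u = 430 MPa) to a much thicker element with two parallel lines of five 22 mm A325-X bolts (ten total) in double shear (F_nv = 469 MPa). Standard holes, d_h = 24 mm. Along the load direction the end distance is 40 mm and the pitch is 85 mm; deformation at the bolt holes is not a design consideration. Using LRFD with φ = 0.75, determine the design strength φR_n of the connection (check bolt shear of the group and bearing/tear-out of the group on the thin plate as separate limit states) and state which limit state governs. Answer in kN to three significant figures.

2370 kN (bearing governs)

Bolt shear: A_b = π·22²/4 = 380.1 mm²; R_n = 469 × 380.1 × 10 × 2 / 1000 = 3566 kN → 0.75 × 3566 = 2670 kN.
Bearing (1.5 l_c t F_u ≤ 3.0 d t F_u): upper limit = 3.0·22·12·430 / 1000 = 340.6 kN.
  Edge l_c = 40 − 24/2 = 28 → r_n = 216.7 kN; interior l_c = 85 − 24 = 61 → r_n = 340.6 kN.
  R_n,bearing = 2·216.7 + 8·340.6 = 3158 kN → 0.75 × 3158 = 2370 kN.
Bearing governs: 2370 kN.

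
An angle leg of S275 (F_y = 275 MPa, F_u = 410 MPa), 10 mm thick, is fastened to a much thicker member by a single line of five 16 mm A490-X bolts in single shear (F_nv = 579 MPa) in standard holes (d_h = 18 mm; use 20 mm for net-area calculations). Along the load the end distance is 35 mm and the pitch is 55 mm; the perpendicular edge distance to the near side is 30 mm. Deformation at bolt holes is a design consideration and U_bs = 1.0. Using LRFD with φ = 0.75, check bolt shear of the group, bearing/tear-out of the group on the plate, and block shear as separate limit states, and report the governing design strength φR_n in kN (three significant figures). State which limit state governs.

Bolt shear: A_b = π·16²/4 = 201.1 mm²; R_n = 579 × 201.1 × 5 × 1 / 1000 = 582.1 kN → 0.75 × 582.1 = 437 kN.
Bearing: edge l_c = 26, r_n = 127.9 kN; interior l_c = 37, r_n = 157.4 kN; R_n = 127.9 + 4·157.4 = 757.7 kN → 568 kN.
Block shear: A_gv = 2550, A_nv = 1650, A_nt = 200 mm²; R_n = min(0.6F_uA_nv, 0.6F_yA_gv) + U_bs·F_u·A_nt = 487.9 kN → 366 kN.
Block shear governs: 366 kN.

366 kN (block shear governs)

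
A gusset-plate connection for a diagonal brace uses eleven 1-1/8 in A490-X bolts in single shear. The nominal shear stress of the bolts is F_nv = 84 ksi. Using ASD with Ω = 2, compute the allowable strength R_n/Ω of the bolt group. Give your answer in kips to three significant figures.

459 kips

A_b = π × 1.125² / 4 = 0.994 in².
R_n = F_nv · A_b · n · n_s = 84 × 0.994 × 11 × 1 = 918.5 kips.
Allowable strength R_n/Ω = 918.5 / 2 = 459 kips.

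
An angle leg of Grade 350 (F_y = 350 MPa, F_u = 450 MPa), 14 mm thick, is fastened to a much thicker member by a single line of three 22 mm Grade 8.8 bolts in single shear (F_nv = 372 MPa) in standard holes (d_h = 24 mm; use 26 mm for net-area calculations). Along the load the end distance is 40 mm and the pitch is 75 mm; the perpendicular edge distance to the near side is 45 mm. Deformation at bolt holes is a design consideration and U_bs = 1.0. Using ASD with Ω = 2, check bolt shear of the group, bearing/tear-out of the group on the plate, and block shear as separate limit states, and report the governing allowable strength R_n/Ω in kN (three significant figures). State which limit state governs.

Bolt shear: A_b = π·22²/4 = 380.1 mm²; R_n = 372 × 380.1 × 3 × 1 / 1000 = 424.2 kN → 424.2 / 2 = 212 kN.
Bearing: edge l_c = 28, r_n = 211.7 kN; interior l_c = 51, r_n = 332.6 kN; R_n = 211.7 + 2·332.6 = 877 kN → 438 kN.
Block shear: A_gv = 2660, A_nv = 1750, A_nt = 448 mm²; R_n = min(0.6F_uA_nv, 0.6F_yA_gv) + U_bs·F_u·A_nt = 674.1 kN → 337 kN.
Bolt shear governs: 212 kN.

212 kN (bolt shear governs)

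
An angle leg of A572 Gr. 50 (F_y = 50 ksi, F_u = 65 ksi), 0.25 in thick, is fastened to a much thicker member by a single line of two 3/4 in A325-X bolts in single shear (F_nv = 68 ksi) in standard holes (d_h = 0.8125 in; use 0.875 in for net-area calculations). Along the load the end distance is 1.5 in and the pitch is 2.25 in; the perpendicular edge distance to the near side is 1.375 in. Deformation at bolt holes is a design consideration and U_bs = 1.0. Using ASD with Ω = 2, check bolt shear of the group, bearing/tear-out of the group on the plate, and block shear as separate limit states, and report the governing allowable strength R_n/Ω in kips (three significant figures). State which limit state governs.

19.5 kips (block shear governs)

Bolt shear: A_b = π·0.75²/4 = 0.4418 in²; R_n = 68 × 0.4418 × 2 × 1 = 60.08 kips → 60.08 / 2 = 30 kips.
Bearing: edge l_c = 1.094, r_n = 21.33 kips; interior l_c = 1.438, r_n = 28.03 kips; R_n = 21.33 + 1·28.03 = 49.36 kips → 24.7 kips.
Block shear: A_gv = 0.9375, A_nv = 0.6094, A_nt = 0.2344 in²; R_n = min(0.6F_uA_nv, 0.6F_yA_gv) + U_bs·F_u·A_nt = 39 kips → 19.5 kips.
Block shear governs: 19.5 kips.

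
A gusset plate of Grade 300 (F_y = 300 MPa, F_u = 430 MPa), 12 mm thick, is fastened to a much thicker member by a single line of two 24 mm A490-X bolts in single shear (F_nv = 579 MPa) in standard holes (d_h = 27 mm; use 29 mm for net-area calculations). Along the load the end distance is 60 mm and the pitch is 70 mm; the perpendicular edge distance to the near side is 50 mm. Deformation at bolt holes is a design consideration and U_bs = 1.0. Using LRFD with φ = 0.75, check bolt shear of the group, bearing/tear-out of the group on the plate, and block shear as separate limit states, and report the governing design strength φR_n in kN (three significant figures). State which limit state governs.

338 kN (block shear governs)

Bolt shear: A_b = π·24²/4 = 452.4 mm²; R_n = 579 × 452.4 × 2 × 1 / 1000 = 523.9 kN → 0.75 × 523.9 = 393 kN.
Bearing: edge l_c = 46.5, r_n = 287.9 kN; interior l_c = 43, r_n = 266.3 kN; R_n = 287.9 + 1·266.3 = 554.2 kN → 416 kN.
Block shear: A_gv = 1560, A_nv = 1038, A_nt = 426 mm²; R_n = min(0.6F_uA_nv, 0.6F_yA_gv) + U_bs·F_u·A_nt = 451 kN → 338 kN.
Block shear governs: 338 kN.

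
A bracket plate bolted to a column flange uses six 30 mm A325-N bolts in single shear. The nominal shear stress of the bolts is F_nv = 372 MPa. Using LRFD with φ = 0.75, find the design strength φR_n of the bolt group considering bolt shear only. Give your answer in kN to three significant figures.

A_b = π × 30² / 4 = 706.9 mm².
R_n = F_nv · A_b · n · n_s = 372 × 706.9 × 6 × 1 / 1000 = 1578 kN.
Design strength φR_n = 0.75 × 1578 = 1180 kN.

1180 kN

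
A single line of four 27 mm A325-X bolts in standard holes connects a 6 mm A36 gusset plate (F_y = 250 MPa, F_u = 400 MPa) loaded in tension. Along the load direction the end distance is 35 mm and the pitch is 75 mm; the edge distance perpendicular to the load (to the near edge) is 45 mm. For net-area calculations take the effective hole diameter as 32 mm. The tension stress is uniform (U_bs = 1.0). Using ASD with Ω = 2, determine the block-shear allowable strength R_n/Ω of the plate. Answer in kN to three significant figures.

Shear plane L_v = 35 + 3·75 = 260 mm; A_gv = 260 × 6 = 1560 mm².
A_nv = (260 − 3.5·32) × 6 = 888 mm².
A_nt = (45 − 0.5·32) × 6 = 174 mm².
0.6 F_u A_nv = 213.1 kN; 0.6 F_y A_gv = 234 kN → shear rupture governs the shear term.
R_n = 213.1 + 1.0 × 400 × 174 / 1000 = 282.7 kN.
Allowable strength R_n/Ω = 282.7 / 2 = 141 kN.

141 kN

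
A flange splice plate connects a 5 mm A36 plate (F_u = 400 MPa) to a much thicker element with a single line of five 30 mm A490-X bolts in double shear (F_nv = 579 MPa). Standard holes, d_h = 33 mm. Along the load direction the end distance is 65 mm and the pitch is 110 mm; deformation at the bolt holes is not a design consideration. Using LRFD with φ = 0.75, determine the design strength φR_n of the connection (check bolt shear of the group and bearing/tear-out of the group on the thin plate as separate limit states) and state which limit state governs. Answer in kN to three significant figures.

Bolt shear: A_b = π·30²/4 = 706.9 mm²; R_n = 579 × 706.9 × 5 × 2 / 1000 = 4093 kN → 0.75 × 4093 = 3070 kN.
Bearing (1.5 l_c t F_u ≤ 3.0 d t F_u): upper limit = 3.0·30·5·400 / 1000 = 180 kN.
  Edge l_c = 65 − 33/2 = 48.5 → r_n = 145.5 kN; interior l_c = 110 − 33 = 77 → r_n = 180 kN.
  R_n,bearing = 1·145.5 + 4·180 = 865.5 kN → 0.75 × 865.5 = 649 kN.
Bearing governs: 649 kN.

649 kN (bearing governs)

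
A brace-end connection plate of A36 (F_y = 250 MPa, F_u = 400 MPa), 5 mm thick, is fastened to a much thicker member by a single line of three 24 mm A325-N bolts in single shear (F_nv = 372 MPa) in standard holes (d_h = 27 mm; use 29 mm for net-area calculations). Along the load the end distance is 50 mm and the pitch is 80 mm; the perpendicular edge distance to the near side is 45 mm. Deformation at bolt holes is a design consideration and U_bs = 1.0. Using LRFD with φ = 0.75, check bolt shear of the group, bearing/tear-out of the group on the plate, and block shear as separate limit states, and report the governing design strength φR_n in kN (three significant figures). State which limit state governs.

164 kN (block shear governs)

Bolt shear: A_b = π·24²/4 = 452.4 mm²; R_n = 372 × 452.4 × 3 × 1 / 1000 = 504.9 kN → 0.75 × 504.9 = 379 kN.
Bearing: edge l_c = 36.5, r_n = 87.6 kN; interior l_c = 53, r_n = 115.2 kN; R_n = 87.6 + 2·115.2 = 318 kN → 238 kN.
Block shear: A_gv = 1050, A_nv = 687.5, A_nt = 152.5 mm²; R_n = min(0.6F_uA_nv, 0.6F_yA_gv) + U_bs·F_u·A_nt = 218.5 kN → 164 kN.
Block shear governs: 164 kN.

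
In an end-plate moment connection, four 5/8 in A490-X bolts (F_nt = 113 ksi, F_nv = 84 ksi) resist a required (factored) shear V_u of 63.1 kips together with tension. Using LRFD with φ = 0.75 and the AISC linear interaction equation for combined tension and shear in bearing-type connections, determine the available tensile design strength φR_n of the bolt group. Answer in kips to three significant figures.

50.3 kips

A_b = π·0.625²/4 = 0.3068 in²; f_rv = 63.1 / (4 × 0.3068) = 51.42 ksi.
F'_nt = 1.3 F_nt − (F_nt / φF_nv) f_rv = 1.3·113 − (113/(0.75·84))·51.42 = 54.67 ksi, capped at F_nt → F'_nt = 54.67 ksi.
R_n = F'_nt · A_b · n = 54.67 × 0.3068 × 4 = 67.09 kips.
Design strength φR_n = 0.75 × 67.09 = 50.3 kips.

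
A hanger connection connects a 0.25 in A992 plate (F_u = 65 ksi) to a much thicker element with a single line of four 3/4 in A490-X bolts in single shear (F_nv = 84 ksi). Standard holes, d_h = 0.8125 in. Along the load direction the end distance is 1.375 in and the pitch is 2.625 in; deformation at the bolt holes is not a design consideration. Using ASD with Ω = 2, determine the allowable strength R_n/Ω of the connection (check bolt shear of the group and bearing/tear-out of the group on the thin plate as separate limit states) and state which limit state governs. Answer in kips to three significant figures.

Bolt shear: A_b = π·0.75²/4 = 0.4418 in²; R_n = 84 × 0.4418 × 4 × 1 = 148.4 kips → 148.4 / 2 = 74.2 kips.
Bearing (1.5 l_c t F_u ≤ 3.0 d t F_u): upper limit = 3.0·0.75·0.25·65 = 36.56 kips.
  Edge l_c = 1.375 − 0.8125/2 = 0.9688 → r_n = 23.61 kips; interior l_c = 2.625 − 0.8125 = 1.812 → r_n = 36.56 kips.
  R_n,bearing = 1·23.61 + 3·36.56 = 133.3 kips → 133.3 / 2 = 66.7 kips.
Bearing governs: 66.7 kips.

66.7 kips (bearing governs)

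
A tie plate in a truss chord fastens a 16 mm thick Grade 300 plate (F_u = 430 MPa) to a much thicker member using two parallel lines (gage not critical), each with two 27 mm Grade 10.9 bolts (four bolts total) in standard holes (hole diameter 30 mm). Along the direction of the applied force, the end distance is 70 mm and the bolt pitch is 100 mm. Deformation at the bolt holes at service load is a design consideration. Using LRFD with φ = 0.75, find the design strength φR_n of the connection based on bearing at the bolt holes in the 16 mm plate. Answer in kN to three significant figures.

Per bolt r_n = 1.2 l_c t F_u ≤ 2.4 d t F_u; upper limit = 2.4 × 27 × 16 × 430 / 1000 = 445.8 kN.
Edge bolt: l_c = 70 − 30/2 = 55 mm → 1.2 × 55 × 16 × 430 / 1000 = 454.1 → r_n = 445.8 kN.
Interior bolts: l_c = 100 − 30 = 70 mm → 1.2 × 70 × 16 × 430 / 1000 = 577.9 → r_n = 445.8 kN.
R_n = 2 × 445.8 + 2 × 445.8 = 1783 kN.
Design strength φR_n = 0.75 × 1783 = 1340 kN.

1340 kN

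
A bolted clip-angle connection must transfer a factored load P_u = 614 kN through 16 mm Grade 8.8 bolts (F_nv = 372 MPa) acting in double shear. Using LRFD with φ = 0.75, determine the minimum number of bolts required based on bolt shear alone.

6 bolts

A_b = π·16²/4 = 201.1 mm².
Per-bolt design strength φR_n = 0.75 × 372 × 201.1 × 2 / 1000 = 112.2 kN.
n ≥ 614 / 112.2 = 5.473 → use 6 bolts.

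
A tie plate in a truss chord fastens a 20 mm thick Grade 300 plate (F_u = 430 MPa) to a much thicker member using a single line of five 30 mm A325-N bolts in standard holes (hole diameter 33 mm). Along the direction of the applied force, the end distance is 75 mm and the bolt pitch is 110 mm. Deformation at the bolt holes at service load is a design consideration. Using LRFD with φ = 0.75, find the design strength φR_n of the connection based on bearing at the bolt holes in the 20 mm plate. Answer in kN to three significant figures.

2310 kN

Per bolt r_n = 1.2 l_c t F_u ≤ 2.4 d t F_u; upper limit = 2.4 × 30 × 20 × 430 / 1000 = 619.2 kN.
Edge bolt: l_c = 75 − 33/2 = 58.5 mm → 1.2 × 58.5 × 20 × 430 / 1000 = 603.7 → r_n = 603.7 kN.
Interior bolts: l_c = 110 − 33 = 77 mm → 1.2 × 77 × 20 × 430 / 1000 = 794.6 → r_n = 619.2 kN.
R_n = 1 × 603.7 + 4 × 619.2 = 3081 kN.
Design strength φR_n = 0.75 × 3081 = 2310 kN.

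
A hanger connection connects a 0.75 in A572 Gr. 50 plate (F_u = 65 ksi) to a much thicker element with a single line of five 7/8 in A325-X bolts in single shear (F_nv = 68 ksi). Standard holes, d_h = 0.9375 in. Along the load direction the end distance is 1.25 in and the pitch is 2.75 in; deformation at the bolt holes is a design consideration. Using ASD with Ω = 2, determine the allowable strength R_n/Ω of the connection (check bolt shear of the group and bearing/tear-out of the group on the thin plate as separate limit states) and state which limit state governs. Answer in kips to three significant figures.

102 kips (bolt shear governs)

Bolt shear: A_b = π·0.875²/4 = 0.6013 in²; R_n = 68 × 0.6013 × 5 × 1 = 204.4 kips → 204.4 / 2 = 102 kips.
Bearing (1.2 l_c t F_u ≤ 2.4 d t F_u): upper limit = 2.4·0.875·0.75·65 = 102.4 kips.
  Edge l_c = 1.25 − 0.9375/2 = 0.7812 → r_n = 45.7 kips; interior l_c = 2.75 − 0.9375 = 1.812 → r_n = 102.4 kips.
  R_n,bearing = 1·45.7 + 4·102.4 = 455.2 kips → 455.2 / 2 = 228 kips.
Bolt shear governs: 102 kips.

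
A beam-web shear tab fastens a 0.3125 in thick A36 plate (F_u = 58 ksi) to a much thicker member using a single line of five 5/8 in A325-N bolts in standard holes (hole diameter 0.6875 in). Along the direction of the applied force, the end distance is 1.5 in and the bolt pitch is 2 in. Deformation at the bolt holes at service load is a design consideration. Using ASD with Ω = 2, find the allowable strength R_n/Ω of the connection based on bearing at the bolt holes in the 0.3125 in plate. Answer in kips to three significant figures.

66.9 kips

Per bolt r_n = 1.2 l_c t F_u ≤ 2.4 d t F_u; upper limit = 2.4 × 0.625 × 0.3125 × 58 = 27.19 kips.
Edge bolt: l_c = 1.5 − 0.6875/2 = 1.156 in → 1.2 × 1.156 × 0.3125 × 58 = 25.15 → r_n = 25.15 kips.
Interior bolts: l_c = 2 − 0.6875 = 1.312 in → 1.2 × 1.312 × 0.3125 × 58 = 28.55 → r_n = 27.19 kips.
R_n = 1 × 25.15 + 4 × 27.19 = 133.9 kips.
Allowable strength R_n/Ω = 133.9 / 2 = 66.9 kips.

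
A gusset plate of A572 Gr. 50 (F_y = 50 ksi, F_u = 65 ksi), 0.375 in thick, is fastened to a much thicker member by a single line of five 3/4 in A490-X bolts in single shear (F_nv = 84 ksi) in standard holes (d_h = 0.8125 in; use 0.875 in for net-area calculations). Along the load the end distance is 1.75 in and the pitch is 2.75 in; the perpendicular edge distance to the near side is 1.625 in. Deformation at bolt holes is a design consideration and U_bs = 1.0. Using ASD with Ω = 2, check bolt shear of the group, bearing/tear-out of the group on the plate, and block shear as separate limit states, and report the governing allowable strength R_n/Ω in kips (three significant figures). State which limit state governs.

78.9 kips (block shear governs)

Bolt shear: A_b = π·0.75²/4 = 0.4418 in²; R_n = 84 × 0.4418 × 5 × 1 = 185.6 kips → 185.6 / 2 = 92.8 kips.
Bearing: edge l_c = 1.344, r_n = 39.3 kips; interior l_c = 1.938, r_n = 43.87 kips; R_n = 39.3 + 4·43.87 = 214.8 kips → 107 kips.
Block shear: A_gv = 4.781, A_nv = 3.305, A_nt = 0.4453 in²; R_n = min(0.6F_uA_nv, 0.6F_yA_gv) + U_bs·F_u·A_nt = 157.8 kips → 78.9 kips.
Block shear governs: 78.9 kips.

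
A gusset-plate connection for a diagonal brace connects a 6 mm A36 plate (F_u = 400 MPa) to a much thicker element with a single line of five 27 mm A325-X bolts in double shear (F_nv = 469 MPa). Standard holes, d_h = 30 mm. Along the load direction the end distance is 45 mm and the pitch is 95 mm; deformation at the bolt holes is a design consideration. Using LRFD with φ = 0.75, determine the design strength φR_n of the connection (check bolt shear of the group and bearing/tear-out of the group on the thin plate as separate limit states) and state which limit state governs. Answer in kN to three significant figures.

Bolt shear: A_b = π·27²/4 = 572.6 mm²; R_n = 469 × 572.6 × 5 × 2 / 1000 = 2685 kN → 0.75 × 2685 = 2010 kN.
Bearing (1.2 l_c t F_u ≤ 2.4 d t F_u): upper limit = 2.4·27·6·400 / 1000 = 155.5 kN.
  Edge l_c = 45 − 30/2 = 30 → r_n = 86.4 kN; interior l_c = 95 − 30 = 65 → r_n = 155.5 kN.
  R_n,bearing = 1·86.4 + 4·155.5 = 708.5 kN → 0.75 × 708.5 = 531 kN.
Bearing governs: 531 kN.

531 kN (bearing governs)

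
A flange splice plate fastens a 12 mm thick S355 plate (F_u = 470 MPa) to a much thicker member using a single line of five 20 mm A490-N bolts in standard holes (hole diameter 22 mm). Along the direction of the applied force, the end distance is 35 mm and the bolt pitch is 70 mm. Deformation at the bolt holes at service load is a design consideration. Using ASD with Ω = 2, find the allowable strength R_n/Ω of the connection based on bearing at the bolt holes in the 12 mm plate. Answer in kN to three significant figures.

Per bolt r_n = 1.2 l_c t F_u ≤ 2.4 d t F_u; upper limit = 2.4 × 20 × 12 × 470 / 1000 = 270.7 kN.
Edge bolt: l_c = 35 − 22/2 = 24 mm → 1.2 × 24 × 12 × 470 / 1000 = 162.4 → r_n = 162.4 kN.
Interior bolts: l_c = 70 − 22 = 48 mm → 1.2 × 48 × 12 × 470 / 1000 = 324.9 → r_n = 270.7 kN.
R_n = 1 × 162.4 + 4 × 270.7 = 1245 kN.
Allowable strength R_n/Ω = 1245 / 2 = 623 kN.

623 kN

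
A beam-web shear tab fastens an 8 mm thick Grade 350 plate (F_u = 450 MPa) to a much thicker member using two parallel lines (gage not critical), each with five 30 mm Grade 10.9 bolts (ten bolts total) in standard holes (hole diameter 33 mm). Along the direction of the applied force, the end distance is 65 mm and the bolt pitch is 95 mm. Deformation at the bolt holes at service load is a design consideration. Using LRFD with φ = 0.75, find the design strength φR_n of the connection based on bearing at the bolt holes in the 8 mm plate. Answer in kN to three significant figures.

Per bolt r_n = 1.2 l_c t F_u ≤ 2.4 d t F_u; upper limit = 2.4 × 30 × 8 × 450 / 1000 = 259.2 kN.
Edge bolt: l_c = 65 − 33/2 = 48.5 mm → 1.2 × 48.5 × 8 × 450 / 1000 = 209.5 → r_n = 209.5 kN.
Interior bolts: l_c = 95 − 33 = 62 mm → 1.2 × 62 × 8 × 450 / 1000 = 267.8 → r_n = 259.2 kN.
R_n = 2 × 209.5 + 8 × 259.2 = 2493 kN.
Design strength φR_n = 0.75 × 2493 = 1870 kN.

1870 kN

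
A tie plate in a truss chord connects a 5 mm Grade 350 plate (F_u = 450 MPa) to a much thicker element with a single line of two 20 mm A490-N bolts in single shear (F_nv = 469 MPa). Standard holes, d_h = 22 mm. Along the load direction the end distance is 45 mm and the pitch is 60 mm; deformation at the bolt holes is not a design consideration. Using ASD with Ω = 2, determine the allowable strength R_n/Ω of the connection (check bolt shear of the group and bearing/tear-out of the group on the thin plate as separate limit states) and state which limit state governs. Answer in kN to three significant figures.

Bolt shear: A_b = π·20²/4 = 314.2 mm²; R_n = 469 × 314.2 × 2 × 1 / 1000 = 294.7 kN → 294.7 / 2 = 147 kN.
Bearing (1.5 l_c t F_u ≤ 3.0 d t F_u): upper limit = 3.0·20·5·450 / 1000 = 135 kN.
  Edge l_c = 45 − 22/2 = 34 → r_n = 114.8 kN; interior l_c = 60 − 22 = 38 → r_n = 128.2 kN.
  R_n,bearing = 1·114.8 + 1·128.2 = 243 kN → 243 / 2 = 122 kN.
Bearing governs: 122 kN.

122 kN (bearing governs)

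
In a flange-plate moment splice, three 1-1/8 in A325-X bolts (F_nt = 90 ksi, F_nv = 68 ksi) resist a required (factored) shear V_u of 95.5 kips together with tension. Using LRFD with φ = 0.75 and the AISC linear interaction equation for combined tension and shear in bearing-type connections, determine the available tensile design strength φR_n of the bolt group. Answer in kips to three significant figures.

135 kips

A_b = π·1.125²/4 = 0.994 in²; f_rv = 95.5 / (3 × 0.994) = 32.02 ksi.
F'_nt = 1.3 F_nt − (F_nt / φF_nv) f_rv = 1.3·90 − (90/(0.75·68))·32.02 = 60.49 ksi, capped at F_nt → F'_nt = 60.49 ksi.
R_n = F'_nt · A_b · n = 60.49 × 0.994 × 3 = 180.4 kips.
Design strength φR_n = 0.75 × 180.4 = 135 kips.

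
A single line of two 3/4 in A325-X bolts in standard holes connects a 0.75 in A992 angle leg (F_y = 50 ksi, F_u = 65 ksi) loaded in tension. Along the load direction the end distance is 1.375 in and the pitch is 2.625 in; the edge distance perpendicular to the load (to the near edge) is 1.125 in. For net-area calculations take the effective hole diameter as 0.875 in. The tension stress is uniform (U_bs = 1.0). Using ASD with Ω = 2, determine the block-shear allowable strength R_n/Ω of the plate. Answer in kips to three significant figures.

Shear plane L_v = 1.375 + 1·2.625 = 4 in; A_gv = 4 × 0.75 = 3 in².
A_nv = (4 − 1.5·0.875) × 0.75 = 2.016 in².
A_nt = (1.125 − 0.5·0.875) × 0.75 = 0.5156 in².
0.6 F_u A_nv = 78.61 kips; 0.6 F_y A_gv = 90 kips → shear rupture governs the shear term.
R_n = 78.61 + 1.0 × 65 × 0.5156 = 112.1 kips.
Allowable strength R_n/Ω = 112.1 / 2 = 56.1 kips.

56.1 kips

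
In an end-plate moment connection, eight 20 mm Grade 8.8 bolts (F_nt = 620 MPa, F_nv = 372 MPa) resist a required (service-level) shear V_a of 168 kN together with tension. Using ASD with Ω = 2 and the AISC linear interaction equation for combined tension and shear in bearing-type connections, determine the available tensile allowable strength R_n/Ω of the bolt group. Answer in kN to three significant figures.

A_b = π·20²/4 = 314.2 mm²; f_rv = 168 × 1000 / (8 × 314.2) = 66.85 MPa.
F'_nt = 1.3 F_nt − (Ω F_nt / F_nv) f_rv = 1.3·620 − (2·620/372)·66.85 = 583.2 MPa, capped at F_nt → F'_nt = 583.2 MPa.
R_n = F'_nt · A_b · n = 583.2 × 314.2 × 8 / 1000 = 1466 kN.
Allowable strength R_n/Ω = 1466 / 2 = 733 kN.

733 kN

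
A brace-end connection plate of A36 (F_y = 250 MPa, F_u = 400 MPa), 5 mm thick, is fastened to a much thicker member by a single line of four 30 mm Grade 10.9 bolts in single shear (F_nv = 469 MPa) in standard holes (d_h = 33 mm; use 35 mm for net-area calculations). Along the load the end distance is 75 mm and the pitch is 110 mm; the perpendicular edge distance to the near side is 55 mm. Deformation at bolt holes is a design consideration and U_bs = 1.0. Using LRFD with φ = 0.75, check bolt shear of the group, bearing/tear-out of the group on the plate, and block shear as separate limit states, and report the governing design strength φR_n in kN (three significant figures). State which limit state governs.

284 kN (block shear governs)

Bolt shear: A_b = π·30²/4 = 706.9 mm²; R_n = 469 × 706.9 × 4 × 1 / 1000 = 1326 kN → 0.75 × 1326 = 995 kN.
Bearing: edge l_c = 58.5, r_n = 140.4 kN; interior l_c = 77, r_n = 144 kN; R_n = 140.4 + 3·144 = 572.4 kN → 429 kN.
Block shear: A_gv = 2025, A_nv = 1412, A_nt = 187.5 mm²; R_n = min(0.6F_uA_nv, 0.6F_yA_gv) + U_bs·F_u·A_nt = 378.8 kN → 284 kN.
Block shear governs: 284 kN.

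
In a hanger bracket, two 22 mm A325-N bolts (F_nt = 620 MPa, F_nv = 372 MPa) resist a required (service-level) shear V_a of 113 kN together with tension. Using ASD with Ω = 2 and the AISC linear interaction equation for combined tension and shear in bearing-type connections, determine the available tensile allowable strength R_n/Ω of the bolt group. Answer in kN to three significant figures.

A_b = π·22²/4 = 380.1 mm²; f_rv = 113 × 1000 / (2 × 380.1) = 148.6 MPa.
F'_nt = 1.3 F_nt − (Ω F_nt / F_nv) f_rv = 1.3·620 − (2·620/372)·148.6 = 310.6 MPa, capped at F_nt → F'_nt = 310.6 MPa.
R_n = F'_nt · A_b · n = 310.6 × 380.1 × 2 / 1000 = 236.1 kN.
Allowable strength R_n/Ω = 236.1 / 2 = 118 kN.

118 kN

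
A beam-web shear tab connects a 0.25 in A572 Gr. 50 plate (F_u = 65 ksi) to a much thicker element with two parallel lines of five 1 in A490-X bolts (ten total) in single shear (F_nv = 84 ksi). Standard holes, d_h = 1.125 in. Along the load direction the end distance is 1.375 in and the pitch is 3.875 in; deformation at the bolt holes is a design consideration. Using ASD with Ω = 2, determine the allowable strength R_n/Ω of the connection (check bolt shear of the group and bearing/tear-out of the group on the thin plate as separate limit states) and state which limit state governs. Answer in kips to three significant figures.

172 kips (bearing governs)

Bolt shear: A_b = π·1²/4 = 0.7854 in²; R_n = 84 × 0.7854 × 10 × 1 = 659.7 kips → 659.7 / 2 = 330 kips.
Bearing (1.2 l_c t F_u ≤ 2.4 d t F_u): upper limit = 2.4·1·0.25·65 = 39 kips.
  Edge l_c = 1.375 − 1.125/2 = 0.8125 → r_n = 15.84 kips; interior l_c = 3.875 − 1.125 = 2.75 → r_n = 39 kips.
  R_n,bearing = 2·15.84 + 8·39 = 343.7 kips → 343.7 / 2 = 172 kips.
Bearing governs: 172 kips.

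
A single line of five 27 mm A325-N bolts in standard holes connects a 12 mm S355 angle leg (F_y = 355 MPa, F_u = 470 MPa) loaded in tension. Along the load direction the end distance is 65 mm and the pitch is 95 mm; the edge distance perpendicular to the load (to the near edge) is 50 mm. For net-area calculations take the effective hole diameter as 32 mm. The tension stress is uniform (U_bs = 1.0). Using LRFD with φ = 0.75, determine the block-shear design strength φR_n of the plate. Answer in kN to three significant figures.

Shear plane L_v = 65 + 4·95 = 445 mm; A_gv = 445 × 12 = 5340 mm².
A_nv = (445 − 4.5·32) × 12 = 3612 mm².
A_nt = (50 − 0.5·32) × 12 = 408 mm².
0.6 F_u A_nv = 1019 kN; 0.6 F_y A_gv = 1137 kN → shear rupture governs the shear term.
R_n = 1019 + 1.0 × 470 × 408 / 1000 = 1210 kN.
Design strength φR_n = 0.75 × 1210 = 908 kN.

908 kN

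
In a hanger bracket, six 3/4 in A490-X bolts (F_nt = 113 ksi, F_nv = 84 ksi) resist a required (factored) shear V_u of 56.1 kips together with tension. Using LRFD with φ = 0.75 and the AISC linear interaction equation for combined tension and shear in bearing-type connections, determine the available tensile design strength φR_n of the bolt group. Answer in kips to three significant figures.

217 kips

A_b = π·0.75²/4 = 0.4418 in²; f_rv = 56.1 / (6 × 0.4418) = 21.16 ksi.
F'_nt = 1.3 F_nt − (F_nt / φF_nv) f_rv = 1.3·113 − (113/(0.75·84))·21.16 = 108.9 ksi, capped at F_nt → F'_nt = 108.9 ksi.
R_n = F'_nt · A_b · n = 108.9 × 0.4418 × 6 = 288.8 kips.
Design strength φR_n = 0.75 × 288.8 = 217 kips.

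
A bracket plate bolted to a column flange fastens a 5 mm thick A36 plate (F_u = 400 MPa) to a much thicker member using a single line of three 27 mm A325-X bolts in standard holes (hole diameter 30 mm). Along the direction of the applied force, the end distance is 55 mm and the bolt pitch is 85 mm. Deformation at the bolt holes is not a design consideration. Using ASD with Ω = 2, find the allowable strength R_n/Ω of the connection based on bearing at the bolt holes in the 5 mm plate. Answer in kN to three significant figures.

222 kN

Per bolt r_n = 1.5 l_c t F_u ≤ 3.0 d t F_u; upper limit = 3.0 × 27 × 5 × 400 / 1000 = 162 kN.
Edge bolt: l_c = 55 − 30/2 = 40 mm → 1.5 × 40 × 5 × 400 / 1000 = 120 → r_n = 120 kN.
Interior bolts: l_c = 85 − 30 = 55 mm → 1.5 × 55 × 5 × 400 / 1000 = 165 → r_n = 162 kN.
R_n = 1 × 120 + 2 × 162 = 444 kN.
Allowable strength R_n/Ω = 444 / 2 = 222 kN.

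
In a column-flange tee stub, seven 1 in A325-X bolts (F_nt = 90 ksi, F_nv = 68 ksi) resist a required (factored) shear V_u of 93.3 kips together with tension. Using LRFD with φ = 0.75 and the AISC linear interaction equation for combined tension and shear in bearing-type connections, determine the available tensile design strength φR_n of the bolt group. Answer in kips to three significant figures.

359 kips

A_b = π·1²/4 = 0.7854 in²; f_rv = 93.3 / (7 × 0.7854) = 16.97 ksi.
F'_nt = 1.3 F_nt − (F_nt / φF_nv) f_rv = 1.3·90 − (90/(0.75·68))·16.97 = 87.05 ksi, capped at F_nt → F'_nt = 87.05 ksi.
R_n = F'_nt · A_b · n = 87.05 × 0.7854 × 7 = 478.6 kips.
Design strength φR_n = 0.75 × 478.6 = 359 kips.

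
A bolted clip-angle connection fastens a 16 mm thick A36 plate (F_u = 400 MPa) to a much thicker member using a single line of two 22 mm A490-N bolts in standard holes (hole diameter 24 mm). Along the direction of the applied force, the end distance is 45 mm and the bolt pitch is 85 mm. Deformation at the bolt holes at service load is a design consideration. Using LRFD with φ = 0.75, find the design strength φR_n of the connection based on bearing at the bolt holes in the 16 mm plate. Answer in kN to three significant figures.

Per bolt r_n = 1.2 l_c t F_u ≤ 2.4 d t F_u; upper limit = 2.4 × 22 × 16 × 400 / 1000 = 337.9 kN.
Edge bolt: l_c = 45 − 24/2 = 33 mm → 1.2 × 33 × 16 × 400 / 1000 = 253.4 → r_n = 253.4 kN.
Interior bolts: l_c = 85 − 24 = 61 mm → 1.2 × 61 × 16 × 400 / 1000 = 468.5 → r_n = 337.9 kN.
R_n = 1 × 253.4 + 1 × 337.9 = 591.4 kN.
Design strength φR_n = 0.75 × 591.4 = 444 kN.

444 kN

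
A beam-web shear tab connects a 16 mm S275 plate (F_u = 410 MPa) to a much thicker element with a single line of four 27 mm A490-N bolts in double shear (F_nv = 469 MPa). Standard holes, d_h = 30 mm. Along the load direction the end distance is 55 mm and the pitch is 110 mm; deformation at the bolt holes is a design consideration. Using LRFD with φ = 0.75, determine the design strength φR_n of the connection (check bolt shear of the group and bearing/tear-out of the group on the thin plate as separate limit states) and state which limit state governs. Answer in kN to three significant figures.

Bolt shear: A_b = π·27²/4 = 572.6 mm²; R_n = 469 × 572.6 × 4 × 2 / 1000 = 2148 kN → 0.75 × 2148 = 1610 kN.
Bearing (1.2 l_c t F_u ≤ 2.4 d t F_u): upper limit = 2.4·27·16·410 / 1000 = 425.1 kN.
  Edge l_c = 55 − 30/2 = 40 → r_n = 314.9 kN; interior l_c = 110 − 30 = 80 → r_n = 425.1 kN.
  R_n,bearing = 1·314.9 + 3·425.1 = 1590 kN → 0.75 × 1590 = 1190 kN.
Bearing governs: 1190 kN.

1190 kN (bearing governs)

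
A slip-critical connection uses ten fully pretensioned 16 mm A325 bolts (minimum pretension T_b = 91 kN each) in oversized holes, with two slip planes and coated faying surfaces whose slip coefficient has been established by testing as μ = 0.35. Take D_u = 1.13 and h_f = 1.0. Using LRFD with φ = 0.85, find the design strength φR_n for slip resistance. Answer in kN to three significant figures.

612 kN

R_n = μ · D_u · h_f · T_b · n_s · n_b = 0.35 × 1.13 × 1.0 × 91 × 2 × 10 = 719.8 kN.
Design strength φR_n = 0.85 × 719.8 = 612 kN.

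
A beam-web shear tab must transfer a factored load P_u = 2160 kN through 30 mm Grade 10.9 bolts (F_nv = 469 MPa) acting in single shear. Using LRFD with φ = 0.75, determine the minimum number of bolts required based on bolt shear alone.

9 bolts

A_b = π·30²/4 = 706.9 mm².
Per-bolt design strength φR_n = 0.75 × 469 × 706.9 × 1 / 1000 = 248.6 kN.
n ≥ 2160 / 248.6 = 8.687 → use 9 bolts.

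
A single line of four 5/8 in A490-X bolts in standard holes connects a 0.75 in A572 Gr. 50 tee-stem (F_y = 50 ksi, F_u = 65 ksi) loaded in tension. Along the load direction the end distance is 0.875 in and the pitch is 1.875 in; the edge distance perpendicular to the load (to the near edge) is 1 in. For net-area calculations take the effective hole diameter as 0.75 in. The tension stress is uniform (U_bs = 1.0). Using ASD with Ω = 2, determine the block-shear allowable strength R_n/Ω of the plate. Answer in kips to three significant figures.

Shear plane L_v = 0.875 + 3·1.875 = 6.5 in; A_gv = 6.5 × 0.75 = 4.875 in².
A_nv = (6.5 − 3.5·0.75) × 0.75 = 2.906 in².
A_nt = (1 − 0.5·0.75) × 0.75 = 0.4688 in².
0.6 F_u A_nv = 113.3 kips; 0.6 F_y A_gv = 146.2 kips → shear rupture governs the shear term.
R_n = 113.3 + 1.0 × 65 × 0.4688 = 143.8 kips.
Allowable strength R_n/Ω = 143.8 / 2 = 71.9 kips.

71.9 kips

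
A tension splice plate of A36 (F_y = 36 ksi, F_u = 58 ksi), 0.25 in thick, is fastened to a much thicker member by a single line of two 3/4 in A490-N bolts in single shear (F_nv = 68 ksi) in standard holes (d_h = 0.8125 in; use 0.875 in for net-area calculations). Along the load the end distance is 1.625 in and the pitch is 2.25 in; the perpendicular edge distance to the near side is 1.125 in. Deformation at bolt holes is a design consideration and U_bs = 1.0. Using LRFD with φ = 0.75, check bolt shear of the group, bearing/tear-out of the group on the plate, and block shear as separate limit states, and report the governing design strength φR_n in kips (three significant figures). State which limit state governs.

Bolt shear: A_b = π·0.75²/4 = 0.4418 in²; R_n = 68 × 0.4418 × 2 × 1 = 60.08 kips → 0.75 × 60.08 = 45.1 kips.
Bearing: edge l_c = 1.219, r_n = 21.21 kips; interior l_c = 1.438, r_n = 25.01 kips; R_n = 21.21 + 1·25.01 = 46.22 kips → 34.7 kips.
Block shear: A_gv = 0.9688, A_nv = 0.6406, A_nt = 0.1719 in²; R_n = min(0.6F_uA_nv, 0.6F_yA_gv) + U_bs·F_u·A_nt = 30.89 kips → 23.2 kips.
Block shear governs: 23.2 kips.

23.2 kips (block shear governs)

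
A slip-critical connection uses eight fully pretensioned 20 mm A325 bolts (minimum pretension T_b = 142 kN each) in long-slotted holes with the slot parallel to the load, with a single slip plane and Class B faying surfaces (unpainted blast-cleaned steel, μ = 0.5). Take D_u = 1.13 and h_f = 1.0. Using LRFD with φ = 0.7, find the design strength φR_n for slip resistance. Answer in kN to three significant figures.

R_n = μ · D_u · h_f · T_b · n_s · n_b = 0.5 × 1.13 × 1.0 × 142 × 1 × 8 = 641.8 kN.
Design strength φR_n = 0.7 × 641.8 = 449 kN.

449 kN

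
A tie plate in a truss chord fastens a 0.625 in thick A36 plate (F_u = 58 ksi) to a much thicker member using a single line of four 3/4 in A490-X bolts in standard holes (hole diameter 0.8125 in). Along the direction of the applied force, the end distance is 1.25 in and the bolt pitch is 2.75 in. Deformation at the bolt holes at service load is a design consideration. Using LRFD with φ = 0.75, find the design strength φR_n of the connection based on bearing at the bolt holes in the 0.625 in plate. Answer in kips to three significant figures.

Per bolt r_n = 1.2 l_c t F_u ≤ 2.4 d t F_u; upper limit = 2.4 × 0.75 × 0.625 × 58 = 65.25 kips.
Edge bolt: l_c = 1.25 − 0.8125/2 = 0.8438 in → 1.2 × 0.8438 × 0.625 × 58 = 36.7 → r_n = 36.7 kips.
Interior bolts: l_c = 2.75 − 0.8125 = 1.938 in → 1.2 × 1.938 × 0.625 × 58 = 84.28 → r_n = 65.25 kips.
R_n = 1 × 36.7 + 3 × 65.25 = 232.5 kips.
Design strength φR_n = 0.75 × 232.5 = 174 kips.

174 kips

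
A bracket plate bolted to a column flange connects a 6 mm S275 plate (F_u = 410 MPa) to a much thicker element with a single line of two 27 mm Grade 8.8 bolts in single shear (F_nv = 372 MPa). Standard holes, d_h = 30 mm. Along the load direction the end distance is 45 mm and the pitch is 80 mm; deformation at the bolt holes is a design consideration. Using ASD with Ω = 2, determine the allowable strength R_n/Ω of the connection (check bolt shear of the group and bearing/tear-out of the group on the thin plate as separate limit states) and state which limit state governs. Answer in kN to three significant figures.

118 kN (bearing governs)

Bolt shear: A_b = π·27²/4 = 572.6 mm²; R_n = 372 × 572.6 × 2 × 1 / 1000 = 426 kN → 426 / 2 = 213 kN.
Bearing (1.2 l_c t F_u ≤ 2.4 d t F_u): upper limit = 2.4·27·6·410 / 1000 = 159.4 kN.
  Edge l_c = 45 − 30/2 = 30 → r_n = 88.56 kN; interior l_c = 80 − 30 = 50 → r_n = 147.6 kN.
  R_n,bearing = 1·88.56 + 1·147.6 = 236.2 kN → 236.2 / 2 = 118 kN.
Bearing governs: 118 kN.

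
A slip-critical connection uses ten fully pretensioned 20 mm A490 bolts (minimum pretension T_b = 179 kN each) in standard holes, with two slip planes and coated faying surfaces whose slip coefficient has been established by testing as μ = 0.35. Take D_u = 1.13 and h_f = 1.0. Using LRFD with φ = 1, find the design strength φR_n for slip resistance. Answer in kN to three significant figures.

1420 kN

R_n = μ · D_u · h_f · T_b · n_s · n_b = 0.35 × 1.13 × 1.0 × 179 × 2 × 10 = 1416 kN.
Design strength φR_n = 1 × 1416 = 1420 kN.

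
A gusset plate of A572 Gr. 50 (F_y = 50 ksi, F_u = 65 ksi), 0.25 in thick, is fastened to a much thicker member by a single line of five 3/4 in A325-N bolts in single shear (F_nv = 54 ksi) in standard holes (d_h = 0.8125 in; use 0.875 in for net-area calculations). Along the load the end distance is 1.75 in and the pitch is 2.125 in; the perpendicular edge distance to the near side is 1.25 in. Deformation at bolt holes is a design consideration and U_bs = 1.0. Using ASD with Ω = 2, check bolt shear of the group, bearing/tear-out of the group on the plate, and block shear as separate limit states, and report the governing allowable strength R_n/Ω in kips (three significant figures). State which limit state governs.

37.4 kips (block shear governs)

Bolt shear: A_b = π·0.75²/4 = 0.4418 in²; R_n = 54 × 0.4418 × 5 × 1 = 119.3 kips → 119.3 / 2 = 59.6 kips.
Bearing: edge l_c = 1.344, r_n = 26.2 kips; interior l_c = 1.312, r_n = 25.59 kips; R_n = 26.2 + 4·25.59 = 128.6 kips → 64.3 kips.
Block shear: A_gv = 2.562, A_nv = 1.578, A_nt = 0.2031 in²; R_n = min(0.6F_uA_nv, 0.6F_yA_gv) + U_bs·F_u·A_nt = 74.75 kips → 37.4 kips.
Block shear governs: 37.4 kips.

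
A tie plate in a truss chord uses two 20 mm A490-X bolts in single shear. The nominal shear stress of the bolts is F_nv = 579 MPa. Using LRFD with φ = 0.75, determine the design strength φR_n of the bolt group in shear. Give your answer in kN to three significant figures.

A_b = π × 20² / 4 = 314.2 mm².
R_n = F_nv · A_b · n · n_s = 579 × 314.2 × 2 × 1 / 1000 = 363.8 kN.
Design strength φR_n = 0.75 × 363.8 = 273 kN.

273 kN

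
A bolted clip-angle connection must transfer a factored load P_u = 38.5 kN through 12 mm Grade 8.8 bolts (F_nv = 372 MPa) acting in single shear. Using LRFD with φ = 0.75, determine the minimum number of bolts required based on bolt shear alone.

2 bolts

A_b = π·12²/4 = 113.1 mm².
Per-bolt design strength φR_n = 0.75 × 372 × 113.1 × 1 / 1000 = 31.55 kN.
n ≥ 38.5 / 31.55 = 1.22 → use 2 bolts.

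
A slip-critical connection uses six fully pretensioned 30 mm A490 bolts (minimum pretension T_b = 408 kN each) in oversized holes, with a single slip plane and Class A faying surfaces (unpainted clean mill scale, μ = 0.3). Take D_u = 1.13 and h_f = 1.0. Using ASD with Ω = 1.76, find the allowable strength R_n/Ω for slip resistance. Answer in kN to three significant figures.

R_n = μ · D_u · h_f · T_b · n_s · n_b = 0.3 × 1.13 × 1.0 × 408 × 1 × 6 = 829.9 kN.
Allowable strength R_n/Ω = 829.9 / 1.76 = 472 kN.

472 kN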